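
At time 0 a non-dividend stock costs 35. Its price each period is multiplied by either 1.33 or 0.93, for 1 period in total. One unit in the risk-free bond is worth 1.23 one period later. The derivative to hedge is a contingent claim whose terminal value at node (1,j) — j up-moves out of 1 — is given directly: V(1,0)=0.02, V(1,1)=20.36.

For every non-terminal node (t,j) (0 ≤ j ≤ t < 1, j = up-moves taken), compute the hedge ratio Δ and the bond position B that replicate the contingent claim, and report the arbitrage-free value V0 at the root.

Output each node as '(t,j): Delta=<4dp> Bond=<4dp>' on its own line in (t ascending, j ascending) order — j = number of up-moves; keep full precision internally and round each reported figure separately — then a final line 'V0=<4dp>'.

(0,0): Delta=1.4529 Bond=-38.4313
V0=12.4187

Under the risk-neutral measure, an up-move has probability p* = (R−d)/(u−d) = 0.7500 and values discount at R = 1.23.
Terminal values V(1,·): V(1,0)=0.0200, V(1,1)=20.3600
Node (0,0) S=35.0000: V=(p*·20.3600+(1−p*)·0.0200)/1.23=12.4187; Δ=(20.3600−0.0200)/(46.5500−32.5500)=1.4529; B=V−Δ·S=-38.4313
Check: Δ(0,0)·S0 + B(0,0) = 12.4187 = V0.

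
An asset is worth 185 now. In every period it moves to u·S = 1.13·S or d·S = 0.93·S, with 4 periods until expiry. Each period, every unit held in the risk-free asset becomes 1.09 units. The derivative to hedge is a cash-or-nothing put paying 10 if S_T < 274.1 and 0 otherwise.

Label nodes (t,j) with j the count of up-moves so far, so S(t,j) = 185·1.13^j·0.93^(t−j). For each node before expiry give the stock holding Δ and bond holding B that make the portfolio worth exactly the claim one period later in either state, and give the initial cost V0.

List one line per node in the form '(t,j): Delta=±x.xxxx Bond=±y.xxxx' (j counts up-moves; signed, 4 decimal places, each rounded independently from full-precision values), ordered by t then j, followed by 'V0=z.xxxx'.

No-arbitrage ⇒ martingale measure with p* = (R−d)/(u−d) = 0.8000.
Terminal payoffs: V(4,0)=10.0000, V(4,1)=10.0000, V(4,2)=10.0000, V(4,3)=10.0000, V(4,4)=0.0000
(3,0): S=148.8060. Δ = (V_up−V_dn)/(S_up−S_dn) = (10.0000−10.0000)/(168.1508−138.3896) = 0.0000. V = [p*·10.0000 + (1−p*)·10.0000]/1.09 = 9.1743. B = V − Δ·S = 9.1743.
(3,1): S=180.8073. Δ = (V_up−V_dn)/(S_up−S_dn) = (10.0000−10.0000)/(204.3123−168.1508) = 0.0000. V = [p*·10.0000 + (1−p*)·10.0000]/1.09 = 9.1743. B = V − Δ·S = 9.1743.
(3,2): S=219.6906. Δ = (V_up−V_dn)/(S_up−S_dn) = (10.0000−10.0000)/(248.2504−204.3123) = 0.0000. V = [p*·10.0000 + (1−p*)·10.0000]/1.09 = 9.1743. B = V − Δ·S = 9.1743.
(3,3): S=266.9359. Δ = (V_up−V_dn)/(S_up−S_dn) = (0.0000−10.0000)/(301.6376−248.2504) = -0.1873. V = [p*·0.0000 + (1−p*)·10.0000]/1.09 = 1.8349. B = V − Δ·S = 51.8349.
(2,0): S=160.0065. Δ = (V_up−V_dn)/(S_up−S_dn) = (9.1743−9.1743)/(180.8073−148.8060) = 0.0000. V = [p*·9.1743 + (1−p*)·9.1743]/1.09 = 8.4168. B = V − Δ·S = 8.4168.
(2,1): S=194.4165. Δ = (V_up−V_dn)/(S_up−S_dn) = (9.1743−9.1743)/(219.6906−180.8073) = 0.0000. V = [p*·9.1743 + (1−p*)·9.1743]/1.09 = 8.4168. B = V − Δ·S = 8.4168.
(2,2): S=236.2265. Δ = (V_up−V_dn)/(S_up−S_dn) = (1.8349−9.1743)/(266.9359−219.6906) = -0.1553. V = [p*·1.8349 + (1−p*)·9.1743]/1.09 = 3.0300. B = V − Δ·S = 39.7273.
(1,0): S=172.0500. Δ = (V_up−V_dn)/(S_up−S_dn) = (8.4168−8.4168)/(194.4165−160.0065) = 0.0000. V = [p*·8.4168 + (1−p*)·8.4168]/1.09 = 7.7218. B = V − Δ·S = 7.7218.
(1,1): S=209.0500. Δ = (V_up−V_dn)/(S_up−S_dn) = (3.0300−8.4168)/(236.2265−194.4165) = -0.1288. V = [p*·3.0300 + (1−p*)·8.4168]/1.09 = 3.7683. B = V − Δ·S = 30.7020.
(0,0): S=185.0000. Δ = (V_up−V_dn)/(S_up−S_dn) = (3.7683−7.7218)/(209.0500−172.0500) = -0.1069. V = [p*·3.7683 + (1−p*)·7.7218]/1.09 = 4.1825. B = V − Δ·S = 23.9504.
The time-0 hedge costs 4.1825, which is the no-arbitrage price.

(0,0): Delta=-0.1069 Bond=23.9504
(1,0): Delta=0.0000 Bond=7.7218
(1,1): Delta=-0.1288 Bond=30.7020
(2,0): Delta=0.0000 Bond=8.4168
(2,1): Delta=0.0000 Bond=8.4168
(2,2): Delta=-0.1553 Bond=39.7273
(3,0): Delta=0.0000 Bond=9.1743
(3,1): Delta=0.0000 Bond=9.1743
(3,2): Delta=0.0000 Bond=9.1743
(3,3): Delta=-0.1873 Bond=51.8349
V0=4.1825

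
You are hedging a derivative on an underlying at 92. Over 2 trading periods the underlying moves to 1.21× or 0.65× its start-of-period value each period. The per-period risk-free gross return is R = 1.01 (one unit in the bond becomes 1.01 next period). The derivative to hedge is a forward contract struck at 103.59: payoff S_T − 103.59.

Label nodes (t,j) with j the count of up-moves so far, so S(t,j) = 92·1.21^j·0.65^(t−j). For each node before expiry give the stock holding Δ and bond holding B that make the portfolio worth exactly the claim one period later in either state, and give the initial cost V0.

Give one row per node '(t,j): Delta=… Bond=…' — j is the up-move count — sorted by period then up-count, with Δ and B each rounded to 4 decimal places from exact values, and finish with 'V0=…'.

Risk-neutral probability p* = (R−d)/(u−d) = (1.01−0.65)/(1.21−0.65) = 0.6429.
Terminal values V(2,·): V(2,0)=-64.7200, V(2,1)=-31.2320, V(2,2)=31.1072
Node (1,0) S=59.8000: V=(p*·-31.2320+(1−p*)·-64.7200)/1.01=-42.7644; Δ=(-31.2320−-64.7200)/(72.3580−38.8700)=1.0000; B=V−Δ·S=-102.5644
Node (1,1) S=111.3200: V=(p*·31.1072+(1−p*)·-31.2320)/1.01=8.7556; Δ=(31.1072−-31.2320)/(134.6972−72.3580)=1.0000; B=V−Δ·S=-102.5644
Node (0,0) S=92.0000: V=(p*·8.7556+(1−p*)·-42.7644)/1.01=-9.5489; Δ=(8.7556−-42.7644)/(111.3200−59.8000)=1.0000; B=V−Δ·S=-101.5489
The time-0 hedge costs -9.5489, which is the no-arbitrage price.

(0,0): Delta=1.0000 Bond=-101.5489
(1,0): Delta=1.0000 Bond=-102.5644
(1,1): Delta=1.0000 Bond=-102.5644
V0=-9.5489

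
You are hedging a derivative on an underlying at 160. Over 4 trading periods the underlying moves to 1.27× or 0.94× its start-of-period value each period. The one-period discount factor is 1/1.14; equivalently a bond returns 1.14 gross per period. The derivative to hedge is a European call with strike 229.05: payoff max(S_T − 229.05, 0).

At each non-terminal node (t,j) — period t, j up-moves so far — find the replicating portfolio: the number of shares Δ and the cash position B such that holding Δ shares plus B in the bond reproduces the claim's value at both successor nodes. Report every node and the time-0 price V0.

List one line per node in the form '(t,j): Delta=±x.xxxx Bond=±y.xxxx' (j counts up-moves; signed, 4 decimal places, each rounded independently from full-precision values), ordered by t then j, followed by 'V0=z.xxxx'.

(0,0): Delta=0.7463 Bond=-88.0462
(1,0): Delta=0.4500 Bond=-55.8092
(1,1): Delta=0.8889 Bond=-129.3388
(2,0): Delta=0.0000 Bond=0.0000
(2,1): Delta=0.6665 Bond=-104.9771
(2,2): Delta=0.9958 Bond=-175.0512
(3,0): Delta=0.0000 Bond=0.0000
(3,1): Delta=0.0000 Bond=0.0000
(3,2): Delta=0.9872 Bond=-197.4620
(3,3): Delta=1.0000 Bond=-200.9211
V0=31.3655

Risk-neutral probability p* = (R−d)/(u−d) = (1.14−0.94)/(1.27−0.94) = 0.6061.
Terminal payoffs: V(4,0)=0.0000, V(4,1)=0.0000, V(4,2)=0.0000, V(4,3)=79.0268, V(4,4)=187.1814
(3,0): S=132.8934. Δ = (V_up−V_dn)/(S_up−S_dn) = (0.0000−0.0000)/(168.7747−124.9198) = 0.0000. V = [p*·0.0000 + (1−p*)·0.0000]/1.14 = 0.0000. B = V − Δ·S = 0.0000.
(3,1): S=179.5475. Δ = (V_up−V_dn)/(S_up−S_dn) = (0.0000−0.0000)/(228.0254−168.7747) = 0.0000. V = [p*·0.0000 + (1−p*)·0.0000]/1.14 = 0.0000. B = V − Δ·S = 0.0000.
(3,2): S=242.5802. Δ = (V_up−V_dn)/(S_up−S_dn) = (79.0268−0.0000)/(308.0768−228.0254) = 0.9872. V = [p*·79.0268 + (1−p*)·0.0000]/1.14 = 42.0132. B = V − Δ·S = -197.4620.
(3,3): S=327.7413. Δ = (V_up−V_dn)/(S_up−S_dn) = (187.1814−79.0268)/(416.2314−308.0768) = 1.0000. V = [p*·187.1814 + (1−p*)·79.0268]/1.14 = 126.8202. B = V − Δ·S = -200.9211.
(2,0): S=141.3760. Δ = (V_up−V_dn)/(S_up−S_dn) = (0.0000−0.0000)/(179.5475−132.8934) = 0.0000. V = [p*·0.0000 + (1−p*)·0.0000]/1.14 = 0.0000. B = V − Δ·S = 0.0000.
(2,1): S=191.0080. Δ = (V_up−V_dn)/(S_up−S_dn) = (42.0132−0.0000)/(242.5802−179.5475) = 0.6665. V = [p*·42.0132 + (1−p*)·0.0000]/1.14 = 22.3356. B = V − Δ·S = -104.9771.
(2,2): S=258.0640. Δ = (V_up−V_dn)/(S_up−S_dn) = (126.8202−42.0132)/(327.7413−242.5802) = 0.9958. V = [p*·126.8202 + (1−p*)·42.0132]/1.14 = 81.9398. B = V − Δ·S = -175.0512.
(1,0): S=150.4000. Δ = (V_up−V_dn)/(S_up−S_dn) = (22.3356−0.0000)/(191.0080−141.3760) = 0.4500. V = [p*·22.3356 + (1−p*)·0.0000]/1.14 = 11.8743. B = V − Δ·S = -55.8092.
(1,1): S=203.2000. Δ = (V_up−V_dn)/(S_up−S_dn) = (81.9398−22.3356)/(258.0640−191.0080) = 0.8889. V = [p*·81.9398 + (1−p*)·22.3356]/1.14 = 51.2801. B = V − Δ·S = -129.3388.
(0,0): S=160.0000. Δ = (V_up−V_dn)/(S_up−S_dn) = (51.2801−11.8743)/(203.2000−150.4000) = 0.7463. V = [p*·51.2801 + (1−p*)·11.8743]/1.14 = 31.3655. B = V − Δ·S = -88.0462.
Root portfolio cost Δ·160+B reproduces V0=31.3655.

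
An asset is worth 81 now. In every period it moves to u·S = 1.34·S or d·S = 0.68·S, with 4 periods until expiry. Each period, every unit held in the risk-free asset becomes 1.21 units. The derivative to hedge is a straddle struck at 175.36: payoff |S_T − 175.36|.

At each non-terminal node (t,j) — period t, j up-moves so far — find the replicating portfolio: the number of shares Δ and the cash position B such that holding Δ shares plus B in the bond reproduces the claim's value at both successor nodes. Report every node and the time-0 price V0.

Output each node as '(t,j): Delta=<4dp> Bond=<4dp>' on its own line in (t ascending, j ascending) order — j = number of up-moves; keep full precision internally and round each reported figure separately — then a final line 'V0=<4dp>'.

The replicating-portfolio and risk-neutral prices coincide; use p* = (1.21−0.68)/(1.34−0.68) = 0.8030 for the latter.
Terminal payoffs: V(4,0)=158.0411, V(4,1)=141.2316, V(4,2)=108.1069, V(4,3)=42.8318, V(4,4)=85.7985
  t=3,j=0: stock 25.4690 → up 34.1284 (V=141.2316), down 17.3189 (V=158.0411). Price 119.4566; hedge Δ=-1.0000, bond B=144.9256.
  t=3,j=1: stock 50.1889 → up 67.2531 (V=108.1069), down 34.1284 (V=141.2316). Price 94.7367; hedge Δ=-1.0000, bond B=144.9256.
  t=3,j=2: stock 98.9016 → up 132.5282 (V=42.8318), down 67.2531 (V=108.1069). Price 46.0240; hedge Δ=-1.0000, bond B=144.9256.
  t=3,j=3: stock 194.8944 → up 261.1585 (V=85.7985), down 132.5282 (V=42.8318). Price 63.9135; hedge Δ=0.3340, bond B=-1.1876.
  t=2,j=0: stock 37.4544 → up 50.1889 (V=94.7367), down 25.4690 (V=119.4566). Price 82.3188; hedge Δ=-1.0000, bond B=119.7732.
  t=2,j=1: stock 73.8072 → up 98.9016 (V=46.0240), down 50.1889 (V=94.7367). Price 45.9660; hedge Δ=-1.0000, bond B=119.7732.
  t=2,j=2: stock 145.4436 → up 194.8944 (V=63.9135), down 98.9016 (V=46.0240). Price 49.9090; hedge Δ=0.1864, bond B=22.8036.
  t=1,j=0: stock 55.0800 → up 73.8072 (V=45.9660), down 37.4544 (V=82.3188). Price 43.9061; hedge Δ=-1.0000, bond B=98.9861.
  t=1,j=1: stock 108.5400 → up 145.4436 (V=49.9090), down 73.8072 (V=45.9660). Price 40.6052; hedge Δ=0.0550, bond B=34.6311.
  t=0,j=0: stock 81.0000 → up 108.5400 (V=40.6052), down 55.0800 (V=43.9061). Price 34.0954; hedge Δ=-0.0617, bond B=39.0968.
Each (Δ,B) replicates both successor values, so the strategy is self-financing and V0 is arbitrage-free.

(0,0): Delta=-0.0617 Bond=39.0968
(1,0): Delta=-1.0000 Bond=98.9861
(1,1): Delta=0.0550 Bond=34.6311
(2,0): Delta=-1.0000 Bond=119.7732
(2,1): Delta=-1.0000 Bond=119.7732
(2,2): Delta=0.1864 Bond=22.8036
(3,0): Delta=-1.0000 Bond=144.9256
(3,1): Delta=-1.0000 Bond=144.9256
(3,2): Delta=-1.0000 Bond=144.9256
(3,3): Delta=0.3340 Bond=-1.1876
V0=34.0954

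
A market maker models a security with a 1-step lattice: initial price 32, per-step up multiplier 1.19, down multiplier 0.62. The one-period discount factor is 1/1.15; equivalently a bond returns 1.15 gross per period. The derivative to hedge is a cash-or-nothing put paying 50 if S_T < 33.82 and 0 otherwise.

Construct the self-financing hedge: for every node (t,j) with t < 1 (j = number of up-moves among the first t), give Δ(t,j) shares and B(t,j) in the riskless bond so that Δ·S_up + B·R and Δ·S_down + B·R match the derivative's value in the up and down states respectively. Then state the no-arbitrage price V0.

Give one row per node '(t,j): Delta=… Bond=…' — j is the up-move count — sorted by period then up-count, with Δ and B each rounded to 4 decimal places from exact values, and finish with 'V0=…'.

(0,0): Delta=-2.7412 Bond=90.7704
V0=3.0511

Under the risk-neutral measure, an up-move has probability p* = (R−d)/(u−d) = 0.9298 and values discount at R = 1.15.
Terminal values V(1,·): V(1,0)=50.0000, V(1,1)=0.0000
Node (0,0) S=32.0000: V=(p*·0.0000+(1−p*)·50.0000)/1.15=3.0511; Δ=(0.0000−50.0000)/(38.0800−19.8400)=-2.7412; B=V−Δ·S=90.7704
Root portfolio cost Δ·32+B reproduces V0=3.0511.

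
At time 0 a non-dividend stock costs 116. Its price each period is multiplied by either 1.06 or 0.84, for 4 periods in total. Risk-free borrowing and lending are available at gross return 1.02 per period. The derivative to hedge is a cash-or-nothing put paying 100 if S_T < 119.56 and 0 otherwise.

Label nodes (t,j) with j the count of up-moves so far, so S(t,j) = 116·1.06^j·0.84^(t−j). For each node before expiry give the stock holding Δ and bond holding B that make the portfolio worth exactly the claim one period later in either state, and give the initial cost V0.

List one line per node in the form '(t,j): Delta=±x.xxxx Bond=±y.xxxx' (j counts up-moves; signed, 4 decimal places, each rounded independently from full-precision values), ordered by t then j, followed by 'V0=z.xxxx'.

(0,0): Delta=-2.0224 Bond=285.5838
(1,0): Delta=0.0000 Bond=94.2322
(1,1): Delta=-2.3786 Bond=335.0873
(2,0): Delta=0.0000 Bond=96.1169
(2,1): Delta=0.0000 Bond=96.1169
(2,2): Delta=-2.7974 Bond=396.3828
(3,0): Delta=0.0000 Bond=98.0392
(3,1): Delta=0.0000 Bond=98.0392
(3,2): Delta=0.0000 Bond=98.0392
(3,3): Delta=-3.2900 Bond=472.3708
V0=50.9847

The replicating-portfolio and risk-neutral prices coincide; use p* = (1.02−0.84)/(1.06−0.84) = 0.8182 for the latter.
At expiry t=4: V(4,0)=100.0000, V(4,1)=100.0000, V(4,2)=100.0000, V(4,3)=100.0000, V(4,4)=0.0000
  t=3,j=0: stock 68.7537 → up 72.8789 (V=100.0000), down 57.7531 (V=100.0000). Price 98.0392; hedge Δ=0.0000, bond B=98.0392.
  t=3,j=1: stock 86.7606 → up 91.9662 (V=100.0000), down 72.8789 (V=100.0000). Price 98.0392; hedge Δ=0.0000, bond B=98.0392.
  t=3,j=2: stock 109.4836 → up 116.0526 (V=100.0000), down 91.9662 (V=100.0000). Price 98.0392; hedge Δ=0.0000, bond B=98.0392.
  t=3,j=3: stock 138.1579 → up 146.4473 (V=0.0000), down 116.0526 (V=100.0000). Price 17.8253; hedge Δ=-3.2900, bond B=472.3708.
  t=2,j=0: stock 81.8496 → up 86.7606 (V=98.0392), down 68.7537 (V=98.0392). Price 96.1169; hedge Δ=0.0000, bond B=96.1169.
  t=2,j=1: stock 103.2864 → up 109.4836 (V=98.0392), down 86.7606 (V=98.0392). Price 96.1169; hedge Δ=0.0000, bond B=96.1169.
  t=2,j=2: stock 130.3376 → up 138.1579 (V=17.8253), down 109.4836 (V=98.0392). Price 31.7742; hedge Δ=-2.7974, bond B=396.3828.
  t=1,j=0: stock 97.4400 → up 103.2864 (V=96.1169), down 81.8496 (V=96.1169). Price 94.2322; hedge Δ=0.0000, bond B=94.2322.
  t=1,j=1: stock 122.9600 → up 130.3376 (V=31.7742), down 103.2864 (V=96.1169). Price 42.6204; hedge Δ=-2.3786, bond B=335.0873.
  t=0,j=0: stock 116.0000 → up 122.9600 (V=42.6204), down 97.4400 (V=94.2322). Price 50.9847; hedge Δ=-2.0224, bond B=285.5838.
Self-financing check: at every node Δ·S+B equals the discounted successor values.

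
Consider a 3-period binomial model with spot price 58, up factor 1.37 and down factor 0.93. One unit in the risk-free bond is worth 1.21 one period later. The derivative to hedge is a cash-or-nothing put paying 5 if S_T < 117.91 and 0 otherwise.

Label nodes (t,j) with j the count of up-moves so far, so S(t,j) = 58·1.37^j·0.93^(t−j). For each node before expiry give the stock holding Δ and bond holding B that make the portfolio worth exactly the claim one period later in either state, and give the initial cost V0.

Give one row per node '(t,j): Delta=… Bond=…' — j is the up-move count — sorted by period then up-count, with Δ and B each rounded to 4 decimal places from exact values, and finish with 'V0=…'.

(0,0): Delta=-0.0542 Bond=5.2381
(1,0): Delta=0.0000 Bond=3.4151
(1,1): Delta=-0.0752 Bond=8.0085
(2,0): Delta=0.0000 Bond=4.1322
(2,1): Delta=0.0000 Bond=4.1322
(2,2): Delta=-0.1044 Bond=12.8663
V0=2.0950

The replicating-portfolio and risk-neutral prices coincide; use p* = (1.21−0.93)/(1.37−0.93) = 0.6364 for the latter.
Payoff layer (t=3): V(3,0)=5.0000, V(3,1)=5.0000, V(3,2)=5.0000, V(3,3)=0.0000
Node (2,0) S=50.1642: V=(p*·5.0000+(1−p*)·5.0000)/1.21=4.1322; Δ=(5.0000−5.0000)/(68.7250−46.6527)=0.0000; B=V−Δ·S=4.1322
Node (2,1) S=73.8978: V=(p*·5.0000+(1−p*)·5.0000)/1.21=4.1322; Δ=(5.0000−5.0000)/(101.2400−68.7250)=0.0000; B=V−Δ·S=4.1322
Node (2,2) S=108.8602: V=(p*·0.0000+(1−p*)·5.0000)/1.21=1.5026; Δ=(0.0000−5.0000)/(149.1385−101.2400)=-0.1044; B=V−Δ·S=12.8663
Node (1,0) S=53.9400: V=(p*·4.1322+(1−p*)·4.1322)/1.21=3.4151; Δ=(4.1322−4.1322)/(73.8978−50.1642)=0.0000; B=V−Δ·S=3.4151
Node (1,1) S=79.4600: V=(p*·1.5026+(1−p*)·4.1322)/1.21=2.0321; Δ=(1.5026−4.1322)/(108.8602−73.8978)=-0.0752; B=V−Δ·S=8.0085
Node (0,0) S=58.0000: V=(p*·2.0321+(1−p*)·3.4151)/1.21=2.0950; Δ=(2.0321−3.4151)/(79.4600−53.9400)=-0.0542; B=V−Δ·S=5.2381
Check: Δ(0,0)·S0 + B(0,0) = 2.0950 = V0.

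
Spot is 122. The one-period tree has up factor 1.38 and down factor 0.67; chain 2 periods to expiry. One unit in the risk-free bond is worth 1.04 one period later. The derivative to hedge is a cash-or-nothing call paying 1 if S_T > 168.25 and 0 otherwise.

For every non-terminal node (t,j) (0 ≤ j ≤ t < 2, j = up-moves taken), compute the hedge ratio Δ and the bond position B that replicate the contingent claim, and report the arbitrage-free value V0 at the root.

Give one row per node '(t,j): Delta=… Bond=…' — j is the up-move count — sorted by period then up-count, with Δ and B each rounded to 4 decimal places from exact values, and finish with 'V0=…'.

(0,0): Delta=0.0058 Bond=-0.4547
(1,0): Delta=0.0000 Bond=0.0000
(1,1): Delta=0.0084 Bond=-0.9074
V0=0.2511

Risk-neutral probability p* = (R−d)/(u−d) = (1.04−0.67)/(1.38−0.67) = 0.5211.
Terminal values V(2,·): V(2,0)=0.0000, V(2,1)=0.0000, V(2,2)=1.0000
  t=1,j=0: stock 81.7400 → up 112.8012 (V=0.0000), down 54.7658 (V=0.0000). Price 0.0000; hedge Δ=0.0000, bond B=0.0000.
  t=1,j=1: stock 168.3600 → up 232.3368 (V=1.0000), down 112.8012 (V=0.0000). Price 0.5011; hedge Δ=0.0084, bond B=-0.9074.
  t=0,j=0: stock 122.0000 → up 168.3600 (V=0.5011), down 81.7400 (V=0.0000). Price 0.2511; hedge Δ=0.0058, bond B=-0.4547.
Check: Δ(0,0)·S0 + B(0,0) = 0.2511 = V0.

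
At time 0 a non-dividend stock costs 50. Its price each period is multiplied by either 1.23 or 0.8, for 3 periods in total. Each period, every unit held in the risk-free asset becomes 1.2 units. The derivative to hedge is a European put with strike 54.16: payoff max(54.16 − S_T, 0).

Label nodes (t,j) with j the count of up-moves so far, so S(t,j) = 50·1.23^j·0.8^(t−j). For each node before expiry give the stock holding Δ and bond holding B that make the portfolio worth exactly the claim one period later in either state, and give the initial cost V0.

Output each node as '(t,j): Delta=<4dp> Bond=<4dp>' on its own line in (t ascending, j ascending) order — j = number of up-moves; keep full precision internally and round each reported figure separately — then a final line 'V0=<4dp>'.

The replicating-portfolio and risk-neutral prices coincide; use p* = (1.2−0.8)/(1.23−0.8) = 0.9302 for the latter.
Terminal payoffs: V(3,0)=28.5600, V(3,1)=14.8000, V(3,2)=0.0000, V(3,3)=0.0000
  t=2,j=0: stock 32.0000 → up 39.3600 (V=14.8000), down 25.6000 (V=28.5600). Price 13.1333; hedge Δ=-1.0000, bond B=45.1333.
  t=2,j=1: stock 49.2000 → up 60.5160 (V=0.0000), down 39.3600 (V=14.8000). Price 0.8605; hedge Δ=-0.6996, bond B=35.2791.
  t=2,j=2: stock 75.6450 → up 93.0433 (V=0.0000), down 60.5160 (V=0.0000). Price 0.0000; hedge Δ=0.0000, bond B=0.0000.
  t=1,j=0: stock 40.0000 → up 49.2000 (V=0.8605), down 32.0000 (V=13.1333). Price 1.4306; hedge Δ=-0.7135, bond B=29.9721.
  t=1,j=1: stock 61.5000 → up 75.6450 (V=0.0000), down 49.2000 (V=0.8605). Price 0.0500; hedge Δ=-0.0325, bond B=2.0511.
  t=0,j=0: stock 50.0000 → up 61.5000 (V=0.0500), down 40.0000 (V=1.4306). Price 0.1220; hedge Δ=-0.0642, bond B=3.3326.
The time-0 hedge costs 0.1220, which is the no-arbitrage price.

(0,0): Delta=-0.0642 Bond=3.3326
(1,0): Delta=-0.7135 Bond=29.9721
(1,1): Delta=-0.0325 Bond=2.0511
(2,0): Delta=-1.0000 Bond=45.1333
(2,1): Delta=-0.6996 Bond=35.2791
(2,2): Delta=0.0000 Bond=0.0000
V0=0.1220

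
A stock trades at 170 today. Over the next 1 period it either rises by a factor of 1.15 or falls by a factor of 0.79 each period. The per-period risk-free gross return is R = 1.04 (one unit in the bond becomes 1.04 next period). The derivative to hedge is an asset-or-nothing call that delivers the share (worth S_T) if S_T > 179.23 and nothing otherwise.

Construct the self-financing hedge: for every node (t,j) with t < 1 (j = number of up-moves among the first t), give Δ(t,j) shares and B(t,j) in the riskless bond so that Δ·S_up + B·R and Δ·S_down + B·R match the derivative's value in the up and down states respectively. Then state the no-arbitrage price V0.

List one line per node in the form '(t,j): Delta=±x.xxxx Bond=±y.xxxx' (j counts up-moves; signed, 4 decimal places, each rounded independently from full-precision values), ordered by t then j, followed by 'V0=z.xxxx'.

Under the risk-neutral measure, an up-move has probability p* = (R−d)/(u−d) = 0.6944 and values discount at R = 1.04.
Payoff layer (t=1): V(1,0)=0.0000, V(1,1)=195.5000
Node (0,0) S=170.0000: V=(p*·195.5000+(1−p*)·0.0000)/1.04=130.5422; Δ=(195.5000−0.0000)/(195.5000−134.3000)=3.1944; B=V−Δ·S=-412.5134
The time-0 hedge costs 130.5422, which is the no-arbitrage price.

(0,0): Delta=3.1944 Bond=-412.5134
V0=130.5422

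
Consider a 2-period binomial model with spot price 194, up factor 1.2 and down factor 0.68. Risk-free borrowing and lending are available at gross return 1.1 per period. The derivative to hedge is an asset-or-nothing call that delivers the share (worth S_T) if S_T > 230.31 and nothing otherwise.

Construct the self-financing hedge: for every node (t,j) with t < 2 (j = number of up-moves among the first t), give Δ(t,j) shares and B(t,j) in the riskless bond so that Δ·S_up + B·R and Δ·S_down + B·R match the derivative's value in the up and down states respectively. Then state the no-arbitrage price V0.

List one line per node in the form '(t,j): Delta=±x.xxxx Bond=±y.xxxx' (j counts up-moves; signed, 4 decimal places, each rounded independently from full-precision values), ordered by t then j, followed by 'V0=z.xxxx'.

(0,0): Delta=2.0334 Bond=-243.8543
(1,0): Delta=0.0000 Bond=0.0000
(1,1): Delta=2.3077 Bond=-332.1063
V0=150.6159

Under the risk-neutral measure, an up-move has probability p* = (R−d)/(u−d) = 0.8077 and values discount at R = 1.1.
Terminal payoffs: V(2,0)=0.0000, V(2,1)=0.0000, V(2,2)=279.3600
(1,0): S=131.9200. Δ = (V_up−V_dn)/(S_up−S_dn) = (0.0000−0.0000)/(158.3040−89.7056) = 0.0000. V = [p*·0.0000 + (1−p*)·0.0000]/1.1 = 0.0000. B = V − Δ·S = 0.0000.
(1,1): S=232.8000. Δ = (V_up−V_dn)/(S_up−S_dn) = (279.3600−0.0000)/(279.3600−158.3040) = 2.3077. V = [p*·279.3600 + (1−p*)·0.0000]/1.1 = 205.1245. B = V − Δ·S = -332.1063.
(0,0): S=194.0000. Δ = (V_up−V_dn)/(S_up−S_dn) = (205.1245−0.0000)/(232.8000−131.9200) = 2.0334. V = [p*·205.1245 + (1−p*)·0.0000]/1.1 = 150.6159. B = V − Δ·S = -243.8543.
Self-financing check: at every node Δ·S+B equals the discounted successor values.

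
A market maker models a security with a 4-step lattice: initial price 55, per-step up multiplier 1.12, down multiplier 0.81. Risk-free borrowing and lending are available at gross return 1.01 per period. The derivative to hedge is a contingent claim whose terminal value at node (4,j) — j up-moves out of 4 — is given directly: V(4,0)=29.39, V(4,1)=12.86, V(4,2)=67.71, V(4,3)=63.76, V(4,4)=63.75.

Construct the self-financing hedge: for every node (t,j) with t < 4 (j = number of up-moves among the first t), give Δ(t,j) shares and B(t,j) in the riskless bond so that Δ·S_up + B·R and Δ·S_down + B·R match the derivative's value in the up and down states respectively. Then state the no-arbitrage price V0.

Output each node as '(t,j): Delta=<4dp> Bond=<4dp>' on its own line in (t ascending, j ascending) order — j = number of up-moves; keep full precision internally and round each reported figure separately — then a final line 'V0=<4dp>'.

Since d<R<u, set p* = (R−d)/(u−d) = 0.6452; price each node as the discounted p*-expectation of its children.
Terminal payoffs: V(4,0)=29.3900, V(4,1)=12.8600, V(4,2)=67.7100, V(4,3)=63.7600, V(4,4)=63.7500
  t=3,j=0: stock 29.2293 → up 32.7368 (V=12.8600), down 23.6757 (V=29.3900). Price 18.5401; hedge Δ=-1.8243, bond B=71.8627.
  t=3,j=1: stock 40.4158 → up 45.2657 (V=67.7100), down 32.7368 (V=12.8600). Price 47.7694; hedge Δ=4.3779, bond B=-129.1661.
  t=3,j=2: stock 55.8835 → up 62.5895 (V=63.7600), down 45.2657 (V=67.7100). Price 64.5164; hedge Δ=-0.2280, bond B=77.2584.
  t=3,j=3: stock 77.2710 → up 86.5436 (V=63.7500), down 62.5895 (V=63.7600). Price 63.1223; hedge Δ=-0.0004, bond B=63.1546.
  t=2,j=0: stock 36.0855 → up 40.4158 (V=47.7694), down 29.2293 (V=18.5401). Price 37.0274; hedge Δ=2.6129, bond B=-57.2607.
  t=2,j=1: stock 49.8960 → up 55.8835 (V=64.5164), down 40.4158 (V=47.7694). Price 57.9940; hedge Δ=1.0827, bond B=3.9713.
  t=2,j=2: stock 68.9920 → up 77.2710 (V=63.1223), down 55.8835 (V=64.5164). Price 62.9871; hedge Δ=-0.0652, bond B=67.4843.
  t=1,j=0: stock 44.5500 → up 49.8960 (V=57.9940), down 36.0855 (V=37.0274). Price 50.0537; hedge Δ=1.5182, bond B=-17.5804.
  t=1,j=1: stock 61.6000 → up 68.9920 (V=62.9871), down 49.8960 (V=57.9940). Price 60.6093; hedge Δ=0.2615, bond B=44.5024.
  t=0,j=0: stock 55.0000 → up 61.6000 (V=60.6093), down 44.5500 (V=50.0537). Price 56.3008; hedge Δ=0.6191, bond B=22.2505.
Check: Δ(0,0)·S0 + B(0,0) = 56.3008 = V0.

(0,0): Delta=0.6191 Bond=22.2505
(1,0): Delta=1.5182 Bond=-17.5804
(1,1): Delta=0.2615 Bond=44.5024
(2,0): Delta=2.6129 Bond=-57.2607
(2,1): Delta=1.0827 Bond=3.9713
(2,2): Delta=-0.0652 Bond=67.4843
(3,0): Delta=-1.8243 Bond=71.8627
(3,1): Delta=4.3779 Bond=-129.1661
(3,2): Delta=-0.2280 Bond=77.2584
(3,3): Delta=-0.0004 Bond=63.1546
V0=56.3008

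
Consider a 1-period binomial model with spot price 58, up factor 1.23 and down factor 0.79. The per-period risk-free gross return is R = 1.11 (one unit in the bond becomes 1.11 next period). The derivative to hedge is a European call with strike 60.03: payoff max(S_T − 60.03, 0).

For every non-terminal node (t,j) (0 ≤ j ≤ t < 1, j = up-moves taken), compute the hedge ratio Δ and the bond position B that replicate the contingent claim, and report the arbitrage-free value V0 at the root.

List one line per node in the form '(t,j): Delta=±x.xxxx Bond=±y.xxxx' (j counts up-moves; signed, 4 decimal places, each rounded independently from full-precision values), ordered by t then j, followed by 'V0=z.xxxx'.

(0,0): Delta=0.4432 Bond=-18.2942
V0=7.4103

The replicating-portfolio and risk-neutral prices coincide; use p* = (1.11−0.79)/(1.23−0.79) = 0.7273 for the latter.
Payoff layer (t=1): V(1,0)=0.0000, V(1,1)=11.3100
  t=0,j=0: stock 58.0000 → up 71.3400 (V=11.3100), down 45.8200 (V=0.0000). Price 7.4103; hedge Δ=0.4432, bond B=-18.2942.
The time-0 hedge costs 7.4103, which is the no-arbitrage price.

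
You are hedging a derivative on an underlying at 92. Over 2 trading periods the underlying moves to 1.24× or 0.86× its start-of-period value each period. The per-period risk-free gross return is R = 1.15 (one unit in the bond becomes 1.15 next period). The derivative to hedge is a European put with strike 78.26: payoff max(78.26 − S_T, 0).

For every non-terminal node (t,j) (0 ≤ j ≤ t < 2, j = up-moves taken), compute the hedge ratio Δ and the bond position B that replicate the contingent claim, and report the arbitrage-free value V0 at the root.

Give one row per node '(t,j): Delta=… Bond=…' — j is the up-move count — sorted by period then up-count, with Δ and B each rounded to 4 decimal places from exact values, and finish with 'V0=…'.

(0,0): Delta=-0.0602 Bond=5.9706
(1,0): Delta=-0.3398 Bond=28.9905
(1,1): Delta=0.0000 Bond=0.0000
V0=0.4333

The replicating-portfolio and risk-neutral prices coincide; use p* = (1.15−0.86)/(1.24−0.86) = 0.7632 for the latter.
At expiry t=2: V(2,0)=10.2168, V(2,1)=0.0000, V(2,2)=0.0000
Node (1,0) S=79.1200: V=(p*·0.0000+(1−p*)·10.2168)/1.15=2.1041; Δ=(0.0000−10.2168)/(98.1088−68.0432)=-0.3398; B=V−Δ·S=28.9905
Node (1,1) S=114.0800: V=(p*·0.0000+(1−p*)·0.0000)/1.15=0.0000; Δ=(0.0000−0.0000)/(141.4592−98.1088)=0.0000; B=V−Δ·S=0.0000
Node (0,0) S=92.0000: V=(p*·0.0000+(1−p*)·2.1041)/1.15=0.4333; Δ=(0.0000−2.1041)/(114.0800−79.1200)=-0.0602; B=V−Δ·S=5.9706
Check: Δ(0,0)·S0 + B(0,0) = 0.4333 = V0.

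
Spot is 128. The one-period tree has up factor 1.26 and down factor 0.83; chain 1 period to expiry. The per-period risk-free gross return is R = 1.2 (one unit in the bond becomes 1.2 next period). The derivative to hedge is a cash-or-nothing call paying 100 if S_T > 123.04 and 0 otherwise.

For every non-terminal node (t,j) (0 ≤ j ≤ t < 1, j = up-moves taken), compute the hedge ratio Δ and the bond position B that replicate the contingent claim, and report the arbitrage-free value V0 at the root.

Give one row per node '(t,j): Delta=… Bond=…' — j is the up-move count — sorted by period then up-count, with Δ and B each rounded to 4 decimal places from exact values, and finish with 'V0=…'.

(0,0): Delta=1.8169 Bond=-160.8527
V0=71.7054

The replicating-portfolio and risk-neutral prices coincide; use p* = (1.2−0.83)/(1.26−0.83) = 0.8605 for the latter.
At expiry t=1: V(1,0)=0.0000, V(1,1)=100.0000
Node (0,0) S=128.0000: V=(p*·100.0000+(1−p*)·0.0000)/1.2=71.7054; Δ=(100.0000−0.0000)/(161.2800−106.2400)=1.8169; B=V−Δ·S=-160.8527
Self-financing check: at every node Δ·S+B equals the discounted successor values.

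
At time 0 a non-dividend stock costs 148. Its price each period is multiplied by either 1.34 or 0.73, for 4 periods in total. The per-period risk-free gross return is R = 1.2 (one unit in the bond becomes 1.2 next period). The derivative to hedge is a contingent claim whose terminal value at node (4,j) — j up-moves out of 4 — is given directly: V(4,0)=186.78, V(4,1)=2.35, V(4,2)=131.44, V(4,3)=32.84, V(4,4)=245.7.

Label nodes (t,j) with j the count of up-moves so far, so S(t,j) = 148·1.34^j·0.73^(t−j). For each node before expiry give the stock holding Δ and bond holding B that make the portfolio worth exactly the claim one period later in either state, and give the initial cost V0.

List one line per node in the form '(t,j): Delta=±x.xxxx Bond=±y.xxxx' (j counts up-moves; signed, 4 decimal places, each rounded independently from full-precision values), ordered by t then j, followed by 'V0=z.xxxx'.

(0,0): Delta=0.4522 Bond=-6.3351
(1,0): Delta=-0.2381 Bond=66.9786
(1,1): Delta=0.5642 Bond=-29.8176
(2,0): Delta=0.9896 Bond=-16.4555
(2,1): Delta=-0.4373 Bond=109.2172
(2,2): Delta=0.7268 Bond=-78.9721
(3,0): Delta=-5.2514 Bond=339.5761
(3,1): Delta=2.0024 Bond=-126.7790
(3,2): Delta=-0.8332 Bond=207.8639
(3,3): Delta=0.9799 Bond=-184.9117
V0=60.5945

The replicating-portfolio and risk-neutral prices coincide; use p* = (1.2−0.73)/(1.34−0.73) = 0.7705 for the latter.
Terminal values V(4,·): V(4,0)=186.7800, V(4,1)=2.3500, V(4,2)=131.4400, V(4,3)=32.8400, V(4,4)=245.7000
Node (3,0) S=57.5745: V=(p*·2.3500+(1−p*)·186.7800)/1.2=37.2318; Δ=(2.3500−186.7800)/(77.1499−42.0294)=-5.2514; B=V−Δ·S=339.5761
Node (3,1) S=105.6847: V=(p*·131.4400+(1−p*)·2.3500)/1.2=84.8440; Δ=(131.4400−2.3500)/(141.6175−77.1499)=2.0024; B=V−Δ·S=-126.7790
Node (3,2) S=193.9966: V=(p*·32.8400+(1−p*)·131.4400)/1.2=46.2246; Δ=(32.8400−131.4400)/(259.9555−141.6175)=-0.8332; B=V−Δ·S=207.8639
Node (3,3) S=356.1034: V=(p*·245.7000+(1−p*)·32.8400)/1.2=164.0391; Δ=(245.7000−32.8400)/(477.1785−259.9555)=0.9799; B=V−Δ·S=-184.9117
Node (2,0) S=78.8692: V=(p*·84.8440+(1−p*)·37.2318)/1.2=61.5972; Δ=(84.8440−37.2318)/(105.6847−57.5745)=0.9896; B=V−Δ·S=-16.4555
Node (2,1) S=144.7736: V=(p*·46.2246+(1−p*)·84.8440)/1.2=45.9067; Δ=(46.2246−84.8440)/(193.9966−105.6847)=-0.4373; B=V−Δ·S=109.2172
Node (2,2) S=265.7488: V=(p*·164.0391+(1−p*)·46.2246)/1.2=114.1664; Δ=(164.0391−46.2246)/(356.1034−193.9966)=0.7268; B=V−Δ·S=-78.9721
Node (1,0) S=108.0400: V=(p*·45.9067+(1−p*)·61.5972)/1.2=41.2565; Δ=(45.9067−61.5972)/(144.7736−78.8692)=-0.2381; B=V−Δ·S=66.9786
Node (1,1) S=198.3200: V=(p*·114.1664+(1−p*)·45.9067)/1.2=82.0835; Δ=(114.1664−45.9067)/(265.7488−144.7736)=0.5642; B=V−Δ·S=-29.8176
Node (0,0) S=148.0000: V=(p*·82.0835+(1−p*)·41.2565)/1.2=60.5945; Δ=(82.0835−41.2565)/(198.3200−108.0400)=0.4522; B=V−Δ·S=-6.3351
Check: Δ(0,0)·S0 + B(0,0) = 60.5945 = V0.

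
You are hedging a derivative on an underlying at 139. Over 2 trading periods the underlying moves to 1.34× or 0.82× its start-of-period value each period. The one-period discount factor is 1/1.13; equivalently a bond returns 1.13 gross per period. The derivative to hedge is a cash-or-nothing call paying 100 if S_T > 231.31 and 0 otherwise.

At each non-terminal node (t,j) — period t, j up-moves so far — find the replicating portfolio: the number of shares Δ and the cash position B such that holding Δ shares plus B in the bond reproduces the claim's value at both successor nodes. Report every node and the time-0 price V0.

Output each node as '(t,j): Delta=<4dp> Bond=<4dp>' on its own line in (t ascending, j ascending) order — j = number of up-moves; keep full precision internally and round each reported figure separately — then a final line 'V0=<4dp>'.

(0,0): Delta=0.7299 Bond=-73.6227
(1,0): Delta=0.0000 Bond=0.0000
(1,1): Delta=1.0325 Bond=-139.5507
V0=27.8330

Risk-neutral probability p* = (R−d)/(u−d) = (1.13−0.82)/(1.34−0.82) = 0.5962.
Payoff layer (t=2): V(2,0)=0.0000, V(2,1)=0.0000, V(2,2)=100.0000
Node (1,0) S=113.9800: V=(p*·0.0000+(1−p*)·0.0000)/1.13=0.0000; Δ=(0.0000−0.0000)/(152.7332−93.4636)=0.0000; B=V−Δ·S=0.0000
Node (1,1) S=186.2600: V=(p*·100.0000+(1−p*)·0.0000)/1.13=52.7570; Δ=(100.0000−0.0000)/(249.5884−152.7332)=1.0325; B=V−Δ·S=-139.5507
Node (0,0) S=139.0000: V=(p*·52.7570+(1−p*)·0.0000)/1.13=27.8330; Δ=(52.7570−0.0000)/(186.2600−113.9800)=0.7299; B=V−Δ·S=-73.6227
Each (Δ,B) replicates both successor values, so the strategy is self-financing and V0 is arbitrage-free.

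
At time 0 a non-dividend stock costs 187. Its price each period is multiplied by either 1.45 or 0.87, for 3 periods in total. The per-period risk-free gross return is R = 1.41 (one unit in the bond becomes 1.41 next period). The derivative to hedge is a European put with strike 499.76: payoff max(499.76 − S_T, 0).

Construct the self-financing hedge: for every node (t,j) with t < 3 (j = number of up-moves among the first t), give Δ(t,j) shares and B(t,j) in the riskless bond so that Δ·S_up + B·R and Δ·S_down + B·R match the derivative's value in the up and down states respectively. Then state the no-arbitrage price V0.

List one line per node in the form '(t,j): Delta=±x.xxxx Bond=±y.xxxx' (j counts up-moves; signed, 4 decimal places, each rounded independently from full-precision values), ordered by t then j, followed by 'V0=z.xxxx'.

The replicating-portfolio and risk-neutral prices coincide; use p* = (1.41−0.87)/(1.45−0.87) = 0.9310 for the latter.
Terminal values V(3,·): V(3,0)=376.6199, V(3,1)=294.5266, V(3,2)=157.7043, V(3,3)=0.0000
  t=2,j=0: stock 141.5403 → up 205.2334 (V=294.5266), down 123.1401 (V=376.6199). Price 212.8994; hedge Δ=-1.0000, bond B=354.4397.
  t=2,j=1: stock 235.9005 → up 342.0557 (V=157.7043), down 205.2334 (V=294.5266). Price 118.5392; hedge Δ=-1.0000, bond B=354.4397.
  t=2,j=2: stock 393.1675 → up 570.0929 (V=0.0000), down 342.0557 (V=157.7043). Price 7.7136; hedge Δ=-0.6916, bond B=279.6175.
  t=1,j=0: stock 162.6900 → up 235.9005 (V=118.5392), down 141.5403 (V=212.8994). Price 88.6857; hedge Δ=-1.0000, bond B=251.3757.
  t=1,j=1: stock 271.1500 → up 393.1675 (V=7.7136), down 235.9005 (V=118.5392). Price 10.8913; hedge Δ=-0.7047, bond B=201.9700.
  t=0,j=0: stock 187.0000 → up 271.1500 (V=10.8913), down 162.6900 (V=88.6857). Price 11.5294; hedge Δ=-0.7173, bond B=145.6576.
Check: Δ(0,0)·S0 + B(0,0) = 11.5294 = V0.

(0,0): Delta=-0.7173 Bond=145.6576
(1,0): Delta=-1.0000 Bond=251.3757
(1,1): Delta=-0.7047 Bond=201.9700
(2,0): Delta=-1.0000 Bond=354.4397
(2,1): Delta=-1.0000 Bond=354.4397
(2,2): Delta=-0.6916 Bond=279.6175
V0=11.5294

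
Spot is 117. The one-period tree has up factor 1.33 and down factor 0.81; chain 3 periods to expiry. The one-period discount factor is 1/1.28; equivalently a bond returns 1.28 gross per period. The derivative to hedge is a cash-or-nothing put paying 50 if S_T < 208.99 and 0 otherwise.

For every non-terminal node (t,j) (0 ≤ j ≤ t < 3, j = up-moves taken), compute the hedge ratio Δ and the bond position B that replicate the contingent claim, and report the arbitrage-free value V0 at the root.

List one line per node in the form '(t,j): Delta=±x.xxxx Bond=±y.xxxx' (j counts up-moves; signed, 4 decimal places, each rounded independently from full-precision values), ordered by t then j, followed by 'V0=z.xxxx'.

Since d<R<u, set p* = (R−d)/(u−d) = 0.9038; price each node as the discounted p*-expectation of its children.
Terminal values V(3,·): V(3,0)=50.0000, V(3,1)=50.0000, V(3,2)=50.0000, V(3,3)=0.0000
  t=2,j=0: stock 76.7637 → up 102.0957 (V=50.0000), down 62.1786 (V=50.0000). Price 39.0625; hedge Δ=0.0000, bond B=39.0625.
  t=2,j=1: stock 126.0441 → up 167.6387 (V=50.0000), down 102.0957 (V=50.0000). Price 39.0625; hedge Δ=0.0000, bond B=39.0625.
  t=2,j=2: stock 206.9613 → up 275.2585 (V=0.0000), down 167.6387 (V=50.0000). Price 3.7560; hedge Δ=-0.4646, bond B=99.9099.
  t=1,j=0: stock 94.7700 → up 126.0441 (V=39.0625), down 76.7637 (V=39.0625). Price 30.5176; hedge Δ=0.0000, bond B=30.5176.
  t=1,j=1: stock 155.6100 → up 206.9613 (V=3.7560), down 126.0441 (V=39.0625). Price 5.5866; hedge Δ=-0.4363, bond B=73.4837.
  t=0,j=0: stock 117.0000 → up 155.6100 (V=5.5866), down 94.7700 (V=30.5176). Price 6.2374; hedge Δ=-0.4098, bond B=54.1815.
Check: Δ(0,0)·S0 + B(0,0) = 6.2374 = V0.

(0,0): Delta=-0.4098 Bond=54.1815
(1,0): Delta=0.0000 Bond=30.5176
(1,1): Delta=-0.4363 Bond=73.4837
(2,0): Delta=0.0000 Bond=39.0625
(2,1): Delta=0.0000 Bond=39.0625
(2,2): Delta=-0.4646 Bond=99.9099
V0=6.2374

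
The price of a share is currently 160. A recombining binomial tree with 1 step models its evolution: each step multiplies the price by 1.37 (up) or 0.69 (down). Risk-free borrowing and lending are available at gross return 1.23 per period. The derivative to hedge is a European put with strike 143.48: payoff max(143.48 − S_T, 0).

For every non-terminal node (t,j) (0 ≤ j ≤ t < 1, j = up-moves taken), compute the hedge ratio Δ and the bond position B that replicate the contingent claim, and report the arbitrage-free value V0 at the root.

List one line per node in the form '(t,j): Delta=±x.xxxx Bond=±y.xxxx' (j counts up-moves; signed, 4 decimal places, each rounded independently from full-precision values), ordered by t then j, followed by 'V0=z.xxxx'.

Under the risk-neutral measure, an up-move has probability p* = (R−d)/(u−d) = 0.7941 and values discount at R = 1.23.
Terminal values V(1,·): V(1,0)=33.0800, V(1,1)=0.0000
Node (0,0) S=160.0000: V=(p*·0.0000+(1−p*)·33.0800)/1.23=5.5371; Δ=(0.0000−33.0800)/(219.2000−110.4000)=-0.3040; B=V−Δ·S=54.1841
Each (Δ,B) replicates both successor values, so the strategy is self-financing and V0 is arbitrage-free.

(0,0): Delta=-0.3040 Bond=54.1841
V0=5.5371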